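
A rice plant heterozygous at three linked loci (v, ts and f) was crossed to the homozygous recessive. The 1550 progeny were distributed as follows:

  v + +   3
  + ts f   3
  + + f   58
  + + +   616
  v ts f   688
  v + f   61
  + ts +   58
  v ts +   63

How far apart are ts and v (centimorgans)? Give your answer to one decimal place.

The two most frequent reciprocal classes, v ts f and + + +, are the parental types, so the F1 was v ts f / + + +.
The two rarest classes, + ts f and v + +, are the double crossovers. Comparing them with the parentals, only the v allele has switched, so v is the middle locus and the order is ts – v – f.
Crossovers in the ts–v interval produce the single-crossover classes v + f and + ts + (61 + 58 = 119) plus the double crossovers (6).
RF(ts–v) = (119 + 6) / 1550 = 125/1550 = 0.0806 → 8.1 centimorgans.

8.1 centimorgans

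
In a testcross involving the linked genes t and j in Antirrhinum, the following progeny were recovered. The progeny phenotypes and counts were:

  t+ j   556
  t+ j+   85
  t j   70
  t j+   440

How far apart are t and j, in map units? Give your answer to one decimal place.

13.5 map units

The two most frequent classes, t+ j (556) and t j+ (440), are the parental types, so the F1 was t+ j / t j+.
The recombinant classes are t+ j+ and t j: 85 + 70 = 155.
Recombination frequency = 155/1151 = 0.1347 ≈ 13.5%, i.e. 13.5 map units.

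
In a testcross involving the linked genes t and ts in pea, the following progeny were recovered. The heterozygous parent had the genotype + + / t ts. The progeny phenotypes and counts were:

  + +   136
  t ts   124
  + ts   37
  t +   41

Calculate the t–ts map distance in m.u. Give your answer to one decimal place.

The recombinant classes are + ts and t +: 37 + 41 = 78.
Recombination frequency = 78/338 = 0.2308 ≈ 23.1%, i.e. 23.1 m.u.

23.1 m.u.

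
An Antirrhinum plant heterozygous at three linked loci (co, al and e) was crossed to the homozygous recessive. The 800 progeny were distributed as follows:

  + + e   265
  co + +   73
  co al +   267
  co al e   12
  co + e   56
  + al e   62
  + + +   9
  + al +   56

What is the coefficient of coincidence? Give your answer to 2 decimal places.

0.81

The two most frequent reciprocal classes, co al + and + + e, are the parental types, so the F1 was co al + / + + e.
The two rarest classes, co al e and + + +, are the double crossovers. Comparing them with the parentals, only the e allele has switched, so e is the middle locus and the order is co – e – al.
co–e: (112 + 21)/800 = 0.1663; e–al: (135 + 21)/800 = 0.1950.
Expected DCO frequency = 0.1663 × 0.1950 ≈ 0.03243; observed = 21/800 ≈ 0.02625.
Coefficient of coincidence = 0.02625/0.03243 ≈ 0.81.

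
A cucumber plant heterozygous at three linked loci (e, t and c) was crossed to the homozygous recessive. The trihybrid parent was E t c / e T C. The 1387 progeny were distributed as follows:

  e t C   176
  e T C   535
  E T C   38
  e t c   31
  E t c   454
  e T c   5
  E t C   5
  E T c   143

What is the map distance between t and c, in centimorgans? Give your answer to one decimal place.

23.7 centimorgans

The two rarest classes, E t C and e T c, are the double crossovers. Comparing them with the parentals, only the c allele has switched, so c is the middle locus and the order is e – c – t.
Crossovers in the c–t interval produce the single-crossover classes E T c and e t C (143 + 176 = 319) plus the double crossovers (10).
RF(c–t) = (319 + 10) / 1387 = 329/1387 = 0.2372 → 23.7 centimorgans.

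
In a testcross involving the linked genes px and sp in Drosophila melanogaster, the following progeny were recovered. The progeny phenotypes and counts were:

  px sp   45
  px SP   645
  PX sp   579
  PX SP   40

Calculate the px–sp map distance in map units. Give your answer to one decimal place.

6.5 map units

The two most frequent classes, PX sp (579) and px SP (645), are the parental types, so the F1 was PX sp / px SP.
The recombinant classes are PX SP and px sp: 40 + 45 = 85.
Recombination frequency = 85/1309 = 0.0649 ≈ 6.5%, i.e. 6.5 map units.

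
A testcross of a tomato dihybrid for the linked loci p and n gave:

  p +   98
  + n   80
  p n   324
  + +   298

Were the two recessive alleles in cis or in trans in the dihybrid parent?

The two most frequent classes are + + (298) and p n (324); these are the parental (non-recombinant) types.
So the F1 carried + + on one chromosome and p n on the other — the recessive alleles are on the same chromosome (cis / coupling).

cis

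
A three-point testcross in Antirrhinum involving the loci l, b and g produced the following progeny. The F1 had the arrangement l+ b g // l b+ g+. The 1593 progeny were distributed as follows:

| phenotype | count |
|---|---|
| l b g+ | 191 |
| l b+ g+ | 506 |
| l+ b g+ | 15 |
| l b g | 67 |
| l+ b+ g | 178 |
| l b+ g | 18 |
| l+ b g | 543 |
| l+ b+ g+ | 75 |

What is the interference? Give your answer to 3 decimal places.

0.253

The two rarest classes, l+ b g+ and l b+ g, are the double crossovers. Comparing them with the parentals, only the g allele has switched, so g is the middle locus and the order is b – g – l.
b–g: (369 + 33)/1593 = 0.2524; g–l: (142 + 33)/1593 = 0.1099.
Expected DCO frequency = 0.2524 × 0.1099 ≈ 0.02774; observed = 33/1593 ≈ 0.02072.
Coefficient of coincidence = 0.02072/0.02774 ≈ 0.747; interference = 1 − 0.747 = 0.253.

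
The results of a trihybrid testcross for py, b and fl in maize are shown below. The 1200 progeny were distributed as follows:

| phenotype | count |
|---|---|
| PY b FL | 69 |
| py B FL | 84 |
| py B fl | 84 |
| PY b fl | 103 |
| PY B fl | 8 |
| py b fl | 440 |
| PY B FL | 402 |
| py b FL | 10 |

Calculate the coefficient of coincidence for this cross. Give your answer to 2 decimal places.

The two most frequent reciprocal classes, PY B FL and py b fl, are the parental types, so the F1 was PY B FL / py b fl.
The two rarest classes, PY B fl and py b FL, are the double crossovers. Comparing them with the parentals, only the fl allele has switched, so fl is the middle locus and the order is py – fl – b.
py–fl: (187 + 18)/1200 = 0.1708; fl–b: (153 + 18)/1200 = 0.1425.
Expected DCO frequency = 0.1708 × 0.1425 ≈ 0.02434; observed = 18/1200 ≈ 0.01500.
Coefficient of coincidence = 0.01500/0.02434 ≈ 0.62.

0.62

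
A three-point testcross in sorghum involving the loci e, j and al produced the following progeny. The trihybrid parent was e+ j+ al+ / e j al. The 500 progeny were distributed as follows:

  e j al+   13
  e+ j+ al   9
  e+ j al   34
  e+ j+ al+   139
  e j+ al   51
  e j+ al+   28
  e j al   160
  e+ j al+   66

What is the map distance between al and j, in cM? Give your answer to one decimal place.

27.8 cM

The two rarest classes, e+ j+ al and e j al+, are the double crossovers. Comparing them with the parentals, only the al allele has switched, so al is the middle locus and the order is j – al – e.
Crossovers in the j–al interval produce the single-crossover classes e+ j al+ and e j+ al (66 + 51 = 117) plus the double crossovers (22).
RF(j–al) = (117 + 22) / 500 = 139/500 = 0.2780 → 27.8 cM.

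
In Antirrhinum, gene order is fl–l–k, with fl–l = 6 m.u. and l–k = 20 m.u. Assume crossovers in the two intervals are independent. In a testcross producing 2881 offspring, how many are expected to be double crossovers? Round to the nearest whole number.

Map distances give recombination frequencies of 0.060 and 0.200 for the two intervals.
With no interference, expected double-crossover frequency = 0.060 × 0.200 = 0.01200.
Expected number = 0.01200 × 2881 = 34.57 ≈ 35.

35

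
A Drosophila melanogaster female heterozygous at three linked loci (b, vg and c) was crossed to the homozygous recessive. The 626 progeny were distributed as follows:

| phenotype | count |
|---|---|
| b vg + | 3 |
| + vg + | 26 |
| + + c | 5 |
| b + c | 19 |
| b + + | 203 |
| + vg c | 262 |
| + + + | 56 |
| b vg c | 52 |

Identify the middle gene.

The two most frequent reciprocal classes, + vg c and b + +, are the parental types, so the F1 was + vg c / b + +.
The two rarest classes, + + c and b vg +, are the double crossovers. Comparing them with the parentals, only the vg allele has switched, so vg is the middle locus and the order is b – vg – c.

vg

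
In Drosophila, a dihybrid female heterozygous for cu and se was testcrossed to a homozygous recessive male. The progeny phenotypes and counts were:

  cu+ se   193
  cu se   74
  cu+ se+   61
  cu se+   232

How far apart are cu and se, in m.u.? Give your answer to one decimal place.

The two most frequent classes, cu+ se (193) and cu se+ (232), are the parental types, so the F1 was cu+ se / cu se+.
The recombinant classes are cu+ se+ and cu se: 61 + 74 = 135.
Recombination frequency = 135/560 = 0.2411 ≈ 24.1%, i.e. 24.1 m.u.

24.1 m.u.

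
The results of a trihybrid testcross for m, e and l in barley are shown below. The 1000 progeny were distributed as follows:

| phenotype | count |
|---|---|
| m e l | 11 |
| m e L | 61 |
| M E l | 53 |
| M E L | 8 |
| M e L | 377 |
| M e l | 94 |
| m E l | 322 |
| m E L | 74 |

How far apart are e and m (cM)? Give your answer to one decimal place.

13.3 cM

The two most frequent reciprocal classes, m E l and M e L, are the parental types, so the F1 was m E l / M e L.
The two rarest classes, m e l and M E L, are the double crossovers. Comparing them with the parentals, only the e allele has switched, so e is the middle locus and the order is m – e – l.
Crossovers in the m–e interval produce the single-crossover classes M E l and m e L (53 + 61 = 114) plus the double crossovers (19).
RF(m–e) = (114 + 19) / 1000 = 133/1000 = 0.1330 → 13.3 cM.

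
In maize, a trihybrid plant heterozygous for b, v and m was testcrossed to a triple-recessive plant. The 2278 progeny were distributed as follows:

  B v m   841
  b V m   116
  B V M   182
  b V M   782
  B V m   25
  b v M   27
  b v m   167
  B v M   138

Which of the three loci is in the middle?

The two most frequent reciprocal classes, B v m and b V M, are the parental types, so the F1 was B v m / b V M.
The two rarest classes, B V m and b v M, are the double crossovers. Comparing them with the parentals, only the v allele has switched, so v is the middle locus and the order is m – v – b.

v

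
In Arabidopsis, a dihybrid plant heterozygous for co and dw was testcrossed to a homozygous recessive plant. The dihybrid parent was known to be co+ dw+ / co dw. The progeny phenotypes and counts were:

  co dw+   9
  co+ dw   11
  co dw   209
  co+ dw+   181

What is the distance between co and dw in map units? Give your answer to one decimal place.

4.9 map units

The recombinant classes are co+ dw and co dw+: 11 + 9 = 20.
Recombination frequency = 20/410 = 0.0488 ≈ 4.9%, i.e. 4.9 map units.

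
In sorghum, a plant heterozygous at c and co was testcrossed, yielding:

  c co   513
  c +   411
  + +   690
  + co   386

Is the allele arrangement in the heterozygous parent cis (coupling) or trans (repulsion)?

The two most frequent classes are + + (690) and c co (513); these are the parental (non-recombinant) types.
So the F1 carried + + on one chromosome and c co on the other — the recessive alleles are on the same chromosome (cis / coupling).

cis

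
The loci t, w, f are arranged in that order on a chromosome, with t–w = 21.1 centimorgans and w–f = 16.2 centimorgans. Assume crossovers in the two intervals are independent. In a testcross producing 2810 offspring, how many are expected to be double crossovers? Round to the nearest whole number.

Map distances give recombination frequencies of 0.211 and 0.162 for the two intervals.
With no interference, expected double-crossover frequency = 0.211 × 0.162 = 0.03418.
Expected number = 0.03418 × 2810 = 96.05 ≈ 96.

96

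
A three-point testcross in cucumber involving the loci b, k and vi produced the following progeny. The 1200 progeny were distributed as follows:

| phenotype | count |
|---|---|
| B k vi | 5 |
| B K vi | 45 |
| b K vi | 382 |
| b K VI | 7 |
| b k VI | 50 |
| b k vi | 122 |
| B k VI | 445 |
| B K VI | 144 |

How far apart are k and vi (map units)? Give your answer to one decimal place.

The two most frequent reciprocal classes, B k VI and b K vi, are the parental types, so the F1 was B k VI / b K vi.
The two rarest classes, B k vi and b K VI, are the double crossovers. Comparing them with the parentals, only the vi allele has switched, so vi is the middle locus and the order is k – vi – b.
Crossovers in the k–vi interval produce the single-crossover classes B K VI and b k vi (144 + 122 = 266) plus the double crossovers (12).
RF(k–vi) = (266 + 12) / 1200 = 278/1200 = 0.2317 → 23.2 map units.

23.2 map units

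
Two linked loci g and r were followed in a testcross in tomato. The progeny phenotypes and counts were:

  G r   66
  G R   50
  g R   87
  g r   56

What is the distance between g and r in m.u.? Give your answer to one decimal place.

The two most frequent classes, G r (66) and g R (87), are the parental types, so the F1 was G r / g R.
The recombinant classes are G R and g r: 50 + 56 = 106.
Recombination frequency = 106/259 = 0.4093 ≈ 40.9%, i.e. 40.9 m.u.

40.9 m.u.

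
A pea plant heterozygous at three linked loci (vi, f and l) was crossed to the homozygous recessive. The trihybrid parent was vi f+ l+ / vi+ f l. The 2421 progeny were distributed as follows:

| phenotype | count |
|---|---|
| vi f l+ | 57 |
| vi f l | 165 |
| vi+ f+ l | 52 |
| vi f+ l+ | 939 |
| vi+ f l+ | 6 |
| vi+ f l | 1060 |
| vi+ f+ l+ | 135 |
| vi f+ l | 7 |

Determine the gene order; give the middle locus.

The two rarest classes, vi f+ l and vi+ f l+, are the double crossovers. Comparing them with the parentals, only the l allele has switched, so l is the middle locus and the order is f – l – vi.

l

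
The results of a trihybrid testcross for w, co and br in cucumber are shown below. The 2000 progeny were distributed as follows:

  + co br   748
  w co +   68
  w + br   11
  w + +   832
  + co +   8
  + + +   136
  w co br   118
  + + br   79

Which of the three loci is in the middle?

The two most frequent reciprocal classes, w + + and + co br, are the parental types, so the F1 was w + + / + co br.
The two rarest classes, w + br and + co +, are the double crossovers. Comparing them with the parentals, only the br allele has switched, so br is the middle locus and the order is co – br – w.

br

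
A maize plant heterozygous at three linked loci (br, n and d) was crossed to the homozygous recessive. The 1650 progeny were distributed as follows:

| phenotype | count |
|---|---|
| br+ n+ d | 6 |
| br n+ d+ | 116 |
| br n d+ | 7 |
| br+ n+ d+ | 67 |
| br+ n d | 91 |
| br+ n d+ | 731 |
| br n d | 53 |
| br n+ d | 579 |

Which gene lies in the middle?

The two most frequent reciprocal classes, br+ n d+ and br n+ d, are the parental types, so the F1 was br+ n d+ / br n+ d.
The two rarest classes, br n d+ and br+ n+ d, are the double crossovers. Comparing them with the parentals, only the br allele has switched, so br is the middle locus and the order is n – br – d.

br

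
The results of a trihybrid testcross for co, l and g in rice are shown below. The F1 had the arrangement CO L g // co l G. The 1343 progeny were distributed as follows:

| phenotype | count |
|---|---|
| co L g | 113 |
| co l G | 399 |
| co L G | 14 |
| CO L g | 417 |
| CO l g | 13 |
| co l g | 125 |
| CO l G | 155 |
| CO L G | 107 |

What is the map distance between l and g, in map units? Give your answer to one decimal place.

The two rarest classes, CO l g and co L G, are the double crossovers. Comparing them with the parentals, only the l allele has switched, so l is the middle locus and the order is co – l – g.
Crossovers in the l–g interval produce the single-crossover classes CO L G and co l g (107 + 125 = 232) plus the double crossovers (27).
RF(l–g) = (232 + 27) / 1343 = 259/1343 = 0.1929 → 19.3 map units.

19.3 map units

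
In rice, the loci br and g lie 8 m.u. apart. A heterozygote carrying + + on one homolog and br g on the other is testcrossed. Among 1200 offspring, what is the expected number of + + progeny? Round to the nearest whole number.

552

A map distance of 8 m.u. corresponds to a recombination frequency of 0.080.
The F1 is + + / br g, so + + is a parental gamete class with expected frequency (1 − r)/2 = 0.920/2 = 0.4600.
Expected number = 0.4600 × 1200 = 552.00 ≈ 552.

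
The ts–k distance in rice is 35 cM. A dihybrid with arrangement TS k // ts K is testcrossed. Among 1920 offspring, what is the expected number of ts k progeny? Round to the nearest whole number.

336

A map distance of 35 cM corresponds to a recombination frequency of 0.350.
The F1 is TS k / ts K, so ts k is a recombinant gamete class with expected frequency r/2 = 0.350/2 = 0.1750.
Expected number = 0.1750 × 1920 = 336.00 ≈ 336.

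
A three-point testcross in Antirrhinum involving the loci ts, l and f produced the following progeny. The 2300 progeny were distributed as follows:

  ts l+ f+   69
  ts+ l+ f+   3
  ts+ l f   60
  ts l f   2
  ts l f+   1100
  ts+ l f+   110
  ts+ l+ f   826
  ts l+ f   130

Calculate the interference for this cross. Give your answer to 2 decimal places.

The two most frequent reciprocal classes, ts+ l+ f and ts l f+, are the parental types, so the F1 was ts+ l+ f / ts l f+.
The two rarest classes, ts+ l+ f+ and ts l f, are the double crossovers. Comparing them with the parentals, only the f allele has switched, so f is the middle locus and the order is l – f – ts.
l–f: (129 + 5)/2300 = 0.0583; f–ts: (240 + 5)/2300 = 0.1065.
Expected DCO frequency = 0.0583 × 0.1065 ≈ 0.00621; observed = 5/2300 ≈ 0.00217.
Coefficient of coincidence = 0.00217/0.00621 ≈ 0.35; interference = 1 − 0.35 = 0.65.

0.65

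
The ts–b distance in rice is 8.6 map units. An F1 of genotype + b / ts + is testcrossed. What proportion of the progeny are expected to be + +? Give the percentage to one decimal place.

A map distance of 8.6 map units corresponds to a recombination frequency of 0.086.
The F1 is + b / ts +, so + + is a recombinant gamete class with expected frequency r/2 = 0.086/2 = 0.0430.
That is 0.0430 = 4.3% of the progeny.

4.3%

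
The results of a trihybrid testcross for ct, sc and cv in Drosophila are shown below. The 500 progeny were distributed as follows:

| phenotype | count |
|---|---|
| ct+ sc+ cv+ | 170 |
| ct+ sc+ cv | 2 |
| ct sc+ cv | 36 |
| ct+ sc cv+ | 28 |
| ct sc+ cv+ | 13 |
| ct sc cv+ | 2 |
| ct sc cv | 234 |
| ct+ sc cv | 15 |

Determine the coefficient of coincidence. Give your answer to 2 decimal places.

0.92

The two most frequent reciprocal classes, ct+ sc+ cv+ and ct sc cv, are the parental types, so the F1 was ct+ sc+ cv+ / ct sc cv.
The two rarest classes, ct+ sc+ cv and ct sc cv+, are the double crossovers. Comparing them with the parentals, only the cv allele has switched, so cv is the middle locus and the order is ct – cv – sc.
ct–cv: (28 + 4)/500 = 0.0640; cv–sc: (64 + 4)/500 = 0.1360.
Expected DCO frequency = 0.0640 × 0.1360 ≈ 0.00870; observed = 4/500 ≈ 0.00800.
Coefficient of coincidence = 0.00800/0.00870 ≈ 0.92.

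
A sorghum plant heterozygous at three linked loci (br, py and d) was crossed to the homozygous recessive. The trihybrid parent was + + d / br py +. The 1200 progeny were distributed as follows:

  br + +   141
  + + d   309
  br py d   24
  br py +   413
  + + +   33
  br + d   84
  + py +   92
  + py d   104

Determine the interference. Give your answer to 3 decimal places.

0.028

The two rarest classes, + + + and br py d, are the double crossovers. Comparing them with the parentals, only the d allele has switched, so d is the middle locus and the order is py – d – br.
py–d: (245 + 57)/1200 = 0.2517; d–br: (176 + 57)/1200 = 0.1942.
Expected DCO frequency = 0.2517 × 0.1942 ≈ 0.04888; observed = 57/1200 ≈ 0.04750.
Coefficient of coincidence = 0.04750/0.04888 ≈ 0.972; interference = 1 − 0.972 = 0.028.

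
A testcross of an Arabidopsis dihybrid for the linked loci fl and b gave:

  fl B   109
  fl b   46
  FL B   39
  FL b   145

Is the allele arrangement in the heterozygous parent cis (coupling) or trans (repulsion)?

trans

The two most frequent classes are FL b (145) and fl B (109); these are the parental (non-recombinant) types.
So the F1 carried FL b on one chromosome and fl B on the other — the recessive alleles are on opposite chromosomes (trans / repulsion).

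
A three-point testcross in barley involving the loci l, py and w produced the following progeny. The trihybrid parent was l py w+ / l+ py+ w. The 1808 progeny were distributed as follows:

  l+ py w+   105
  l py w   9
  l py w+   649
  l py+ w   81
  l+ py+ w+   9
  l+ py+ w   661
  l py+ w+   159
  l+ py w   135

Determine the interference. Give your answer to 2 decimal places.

0.49

The two rarest classes, l py w and l+ py+ w+, are the double crossovers. Comparing them with the parentals, only the w allele has switched, so w is the middle locus and the order is py – w – l.
py–w: (294 + 18)/1808 = 0.1726; w–l: (186 + 18)/1808 = 0.1128.
Expected DCO frequency = 0.1726 × 0.1128 ≈ 0.01947; observed = 18/1808 ≈ 0.00996.
Coefficient of coincidence = 0.00996/0.01947 ≈ 0.51; interference = 1 − 0.51 = 0.49.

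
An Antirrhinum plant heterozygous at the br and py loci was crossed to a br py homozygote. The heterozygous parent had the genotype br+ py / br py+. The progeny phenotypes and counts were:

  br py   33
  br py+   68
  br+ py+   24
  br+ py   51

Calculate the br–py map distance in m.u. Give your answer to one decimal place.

32.4 m.u.

The recombinant classes are br+ py+ and br py: 24 + 33 = 57.
Recombination frequency = 57/176 = 0.3239 ≈ 32.4%, i.e. 32.4 m.u.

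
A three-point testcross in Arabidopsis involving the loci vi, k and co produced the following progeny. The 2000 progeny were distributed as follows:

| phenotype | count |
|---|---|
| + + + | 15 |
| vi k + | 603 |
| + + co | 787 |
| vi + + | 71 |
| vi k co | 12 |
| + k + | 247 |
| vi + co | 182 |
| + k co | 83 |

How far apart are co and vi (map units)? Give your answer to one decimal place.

The two most frequent reciprocal classes, + + co and vi k +, are the parental types, so the F1 was + + co / vi k +.
The two rarest classes, + + + and vi k co, are the double crossovers. Comparing them with the parentals, only the co allele has switched, so co is the middle locus and the order is vi – co – k.
Crossovers in the vi–co interval produce the single-crossover classes vi + co and + k + (182 + 247 = 429) plus the double crossovers (27).
RF(vi–co) = (429 + 27) / 2000 = 456/2000 = 0.2280 → 22.8 map units.

22.8 map units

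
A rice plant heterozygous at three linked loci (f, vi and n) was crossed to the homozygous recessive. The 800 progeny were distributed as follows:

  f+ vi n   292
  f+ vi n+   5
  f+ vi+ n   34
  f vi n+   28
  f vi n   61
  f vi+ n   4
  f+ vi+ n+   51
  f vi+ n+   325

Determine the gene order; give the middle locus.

n

The two most frequent reciprocal classes, f+ vi n and f vi+ n+, are the parental types, so the F1 was f+ vi n / f vi+ n+.
The two rarest classes, f+ vi n+ and f vi+ n, are the double crossovers. Comparing them with the parentals, only the n allele has switched, so n is the middle locus and the order is f – n – vi.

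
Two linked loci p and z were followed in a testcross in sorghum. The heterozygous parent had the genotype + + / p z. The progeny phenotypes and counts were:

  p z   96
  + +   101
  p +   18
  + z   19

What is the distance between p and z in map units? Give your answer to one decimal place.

The recombinant classes are + z and p +: 19 + 18 = 37.
Recombination frequency = 37/234 = 0.1581 ≈ 15.8%, i.e. 15.8 map units.

15.8 map units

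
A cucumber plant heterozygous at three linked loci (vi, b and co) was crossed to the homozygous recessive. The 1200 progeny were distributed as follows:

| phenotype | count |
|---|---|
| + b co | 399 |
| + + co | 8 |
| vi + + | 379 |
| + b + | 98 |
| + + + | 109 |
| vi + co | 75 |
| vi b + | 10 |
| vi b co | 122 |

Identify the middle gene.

The two most frequent reciprocal classes, vi + + and + b co, are the parental types, so the F1 was vi + + / + b co.
The two rarest classes, vi b + and + + co, are the double crossovers. Comparing them with the parentals, only the b allele has switched, so b is the middle locus and the order is co – b – vi.

b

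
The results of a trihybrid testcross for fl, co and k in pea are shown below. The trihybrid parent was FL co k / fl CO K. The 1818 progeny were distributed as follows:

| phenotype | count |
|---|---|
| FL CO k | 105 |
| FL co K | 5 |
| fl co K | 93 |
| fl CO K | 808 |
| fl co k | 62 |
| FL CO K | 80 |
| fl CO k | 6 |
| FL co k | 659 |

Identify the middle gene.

k

The two rarest classes, FL co K and fl CO k, are the double crossovers. Comparing them with the parentals, only the k allele has switched, so k is the middle locus and the order is fl – k – co.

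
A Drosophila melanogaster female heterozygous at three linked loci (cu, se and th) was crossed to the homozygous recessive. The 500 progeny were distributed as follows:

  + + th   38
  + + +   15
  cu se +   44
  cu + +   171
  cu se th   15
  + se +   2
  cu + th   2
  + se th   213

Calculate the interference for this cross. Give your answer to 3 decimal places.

The two most frequent reciprocal classes, + se th and cu + +, are the parental types, so the F1 was + se th / cu + +.
The two rarest classes, + se + and cu + th, are the double crossovers. Comparing them with the parentals, only the th allele has switched, so th is the middle locus and the order is cu – th – se.
cu–th: (30 + 4)/500 = 0.0680; th–se: (82 + 4)/500 = 0.1720.
Expected DCO frequency = 0.0680 × 0.1720 ≈ 0.01170; observed = 4/500 ≈ 0.00800.
Coefficient of coincidence = 0.00800/0.01170 ≈ 0.684; interference = 1 − 0.684 = 0.316.

0.316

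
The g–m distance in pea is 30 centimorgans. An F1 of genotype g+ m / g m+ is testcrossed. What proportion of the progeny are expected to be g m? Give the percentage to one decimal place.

15.0%

A map distance of 30 centimorgans corresponds to a recombination frequency of 0.300.
The F1 is g+ m / g m+, so g m is a recombinant gamete class with expected frequency r/2 = 0.300/2 = 0.1500.
That is 0.1500 = 15.0% of the progeny.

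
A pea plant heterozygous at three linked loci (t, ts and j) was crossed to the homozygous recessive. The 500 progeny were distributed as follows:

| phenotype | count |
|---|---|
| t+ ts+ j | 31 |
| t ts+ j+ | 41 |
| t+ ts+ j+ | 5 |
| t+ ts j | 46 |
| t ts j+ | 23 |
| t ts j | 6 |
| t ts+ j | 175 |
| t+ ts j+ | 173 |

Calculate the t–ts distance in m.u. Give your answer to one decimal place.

The two most frequent reciprocal classes, t ts+ j and t+ ts j+, are the parental types, so the F1 was t ts+ j / t+ ts j+.
The two rarest classes, t ts j and t+ ts+ j+, are the double crossovers. Comparing them with the parentals, only the ts allele has switched, so ts is the middle locus and the order is j – ts – t.
Crossovers in the ts–t interval produce the single-crossover classes t+ ts+ j and t ts j+ (31 + 23 = 54) plus the double crossovers (11).
RF(ts–t) = (54 + 11) / 500 = 65/500 = 0.1300 → 13.0 m.u.

13.0 m.u.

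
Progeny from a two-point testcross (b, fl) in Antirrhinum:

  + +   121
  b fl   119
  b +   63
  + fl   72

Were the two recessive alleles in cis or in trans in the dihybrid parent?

cis

The two most frequent classes are + + (121) and b fl (119); these are the parental (non-recombinant) types.
So the F1 carried + + on one chromosome and b fl on the other — the recessive alleles are on the same chromosome (cis / coupling).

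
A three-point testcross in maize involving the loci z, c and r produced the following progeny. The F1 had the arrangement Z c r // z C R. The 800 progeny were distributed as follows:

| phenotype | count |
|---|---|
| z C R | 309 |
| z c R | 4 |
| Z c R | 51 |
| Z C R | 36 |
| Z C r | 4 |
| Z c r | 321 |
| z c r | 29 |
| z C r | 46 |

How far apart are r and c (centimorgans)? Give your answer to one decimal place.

The two rarest classes, Z C r and z c R, are the double crossovers. Comparing them with the parentals, only the c allele has switched, so c is the middle locus and the order is r – c – z.
Crossovers in the r–c interval produce the single-crossover classes Z c R and z C r (51 + 46 = 97) plus the double crossovers (8).
RF(r–c) = (97 + 8) / 800 = 105/800 = 0.1313 → 13.1 centimorgans.

13.1 centimorgans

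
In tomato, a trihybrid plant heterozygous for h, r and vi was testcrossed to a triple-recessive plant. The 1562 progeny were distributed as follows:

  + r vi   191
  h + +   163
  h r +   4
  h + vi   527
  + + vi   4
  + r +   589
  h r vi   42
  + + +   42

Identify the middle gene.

h

The two most frequent reciprocal classes, h + vi and + r +, are the parental types, so the F1 was h + vi / + r +.
The two rarest classes, + + vi and h r +, are the double crossovers. Comparing them with the parentals, only the h allele has switched, so h is the middle locus and the order is r – h – vi.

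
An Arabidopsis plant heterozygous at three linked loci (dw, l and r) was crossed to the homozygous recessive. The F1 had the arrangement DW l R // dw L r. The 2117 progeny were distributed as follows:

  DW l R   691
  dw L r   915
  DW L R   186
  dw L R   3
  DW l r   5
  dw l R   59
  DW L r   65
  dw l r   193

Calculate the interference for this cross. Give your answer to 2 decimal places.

The two rarest classes, DW l r and dw L R, are the double crossovers. Comparing them with the parentals, only the r allele has switched, so r is the middle locus and the order is l – r – dw.
l–r: (379 + 8)/2117 = 0.1828; r–dw: (124 + 8)/2117 = 0.0624.
Expected DCO frequency = 0.1828 × 0.0624 ≈ 0.01141; observed = 8/2117 ≈ 0.00378.
Coefficient of coincidence = 0.00378/0.01141 ≈ 0.33; interference = 1 − 0.33 = 0.67.

0.67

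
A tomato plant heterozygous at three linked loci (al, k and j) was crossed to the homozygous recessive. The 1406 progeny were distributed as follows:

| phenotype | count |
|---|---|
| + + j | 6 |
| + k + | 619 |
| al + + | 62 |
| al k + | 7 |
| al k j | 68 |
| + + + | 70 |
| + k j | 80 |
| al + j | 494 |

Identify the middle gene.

The two most frequent reciprocal classes, + k + and al + j, are the parental types, so the F1 was + k + / al + j.
The two rarest classes, al k + and + + j, are the double crossovers. Comparing them with the parentals, only the al allele has switched, so al is the middle locus and the order is j – al – k.

al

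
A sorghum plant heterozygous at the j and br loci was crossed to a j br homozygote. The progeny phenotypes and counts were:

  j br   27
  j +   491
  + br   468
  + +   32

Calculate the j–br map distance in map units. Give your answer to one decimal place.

5.8 map units

The two most frequent classes, + br (468) and j + (491), are the parental types, so the F1 was + br / j +.
The recombinant classes are + + and j br: 32 + 27 = 59.
Recombination frequency = 59/1018 = 0.0580 ≈ 5.8%, i.e. 5.8 map units.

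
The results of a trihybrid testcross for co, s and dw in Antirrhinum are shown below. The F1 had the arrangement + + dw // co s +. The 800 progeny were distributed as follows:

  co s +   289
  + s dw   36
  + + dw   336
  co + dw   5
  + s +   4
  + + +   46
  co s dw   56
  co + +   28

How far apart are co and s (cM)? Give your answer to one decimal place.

The two rarest classes, co + dw and + s +, are the double crossovers. Comparing them with the parentals, only the co allele has switched, so co is the middle locus and the order is s – co – dw.
Crossovers in the s–co interval produce the single-crossover classes + s dw and co + + (36 + 28 = 64) plus the double crossovers (9).
RF(s–co) = (64 + 9) / 800 = 73/800 = 0.0912 → 9.1 cM.

9.1 cM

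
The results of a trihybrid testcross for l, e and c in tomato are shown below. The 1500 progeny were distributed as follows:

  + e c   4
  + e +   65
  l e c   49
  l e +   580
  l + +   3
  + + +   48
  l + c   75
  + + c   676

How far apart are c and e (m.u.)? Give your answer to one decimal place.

The two most frequent reciprocal classes, l e + and + + c, are the parental types, so the F1 was l e + / + + c.
The two rarest classes, l + + and + e c, are the double crossovers. Comparing them with the parentals, only the e allele has switched, so e is the middle locus and the order is l – e – c.
Crossovers in the e–c interval produce the single-crossover classes l e c and + + + (49 + 48 = 97) plus the double crossovers (7).
RF(e–c) = (97 + 7) / 1500 = 104/1500 = 0.0693 → 6.9 m.u.

6.9 m.u.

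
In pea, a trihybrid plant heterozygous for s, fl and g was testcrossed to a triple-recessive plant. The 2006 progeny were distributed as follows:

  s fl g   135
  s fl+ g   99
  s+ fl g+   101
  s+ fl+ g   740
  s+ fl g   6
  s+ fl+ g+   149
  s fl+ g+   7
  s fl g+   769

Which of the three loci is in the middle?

The two most frequent reciprocal classes, s+ fl+ g and s fl g+, are the parental types, so the F1 was s+ fl+ g / s fl g+.
The two rarest classes, s+ fl g and s fl+ g+, are the double crossovers. Comparing them with the parentals, only the fl allele has switched, so fl is the middle locus and the order is s – fl – g.

fl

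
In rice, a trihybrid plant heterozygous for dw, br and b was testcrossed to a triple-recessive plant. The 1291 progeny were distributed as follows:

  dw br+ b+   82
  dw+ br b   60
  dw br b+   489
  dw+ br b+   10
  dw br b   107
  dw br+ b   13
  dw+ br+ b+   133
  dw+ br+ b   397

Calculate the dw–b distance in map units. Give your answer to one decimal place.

20.4 map units

The two most frequent reciprocal classes, dw br b+ and dw+ br+ b, are the parental types, so the F1 was dw br b+ / dw+ br+ b.
The two rarest classes, dw+ br b+ and dw br+ b, are the double crossovers. Comparing them with the parentals, only the dw allele has switched, so dw is the middle locus and the order is br – dw – b.
Crossovers in the dw–b interval produce the single-crossover classes dw br b and dw+ br+ b+ (107 + 133 = 240) plus the double crossovers (23).
RF(dw–b) = (240 + 23) / 1291 = 263/1291 = 0.2037 → 20.4 map units.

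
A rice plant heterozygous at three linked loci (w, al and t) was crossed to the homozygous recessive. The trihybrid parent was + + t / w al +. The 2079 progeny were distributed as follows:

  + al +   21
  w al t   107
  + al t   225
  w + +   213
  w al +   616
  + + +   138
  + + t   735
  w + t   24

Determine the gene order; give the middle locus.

w

The two rarest classes, w + t and + al +, are the double crossovers. Comparing them with the parentals, only the w allele has switched, so w is the middle locus and the order is t – w – al.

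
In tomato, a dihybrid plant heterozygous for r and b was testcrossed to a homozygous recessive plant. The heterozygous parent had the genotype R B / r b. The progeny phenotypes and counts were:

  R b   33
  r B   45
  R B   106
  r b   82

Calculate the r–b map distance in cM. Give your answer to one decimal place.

29.3 cM

The recombinant classes are R b and r B: 33 + 45 = 78.
Recombination frequency = 78/266 = 0.2932 ≈ 29.3%, i.e. 29.3 cM.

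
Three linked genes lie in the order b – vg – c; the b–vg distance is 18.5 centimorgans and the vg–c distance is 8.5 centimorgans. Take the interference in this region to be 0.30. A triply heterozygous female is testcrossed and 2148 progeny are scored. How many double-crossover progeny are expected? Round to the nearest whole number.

24

Map distances give recombination frequencies of 0.185 and 0.085 for the two intervals.
With interference 0.30 (so coincidence = 0.70), expected double-crossover frequency = 0.185 × 0.085 × 0.70 = 0.01101.
Expected number = 0.01101 × 2148 = 23.64 ≈ 24.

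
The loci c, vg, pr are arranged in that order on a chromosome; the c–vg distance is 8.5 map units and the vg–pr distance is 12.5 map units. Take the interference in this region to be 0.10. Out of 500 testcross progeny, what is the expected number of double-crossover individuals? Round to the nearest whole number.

Map distances give recombination frequencies of 0.085 and 0.125 for the two intervals.
With interference 0.10 (so coincidence = 0.90), expected double-crossover frequency = 0.085 × 0.125 × 0.90 = 0.00956.
Expected number = 0.00956 × 500 = 4.78 ≈ 5.

5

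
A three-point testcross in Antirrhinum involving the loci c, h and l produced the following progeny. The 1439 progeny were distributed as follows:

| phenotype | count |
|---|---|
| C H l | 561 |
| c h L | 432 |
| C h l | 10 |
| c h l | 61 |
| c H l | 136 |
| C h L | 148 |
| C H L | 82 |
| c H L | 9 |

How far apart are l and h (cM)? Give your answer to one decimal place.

11.3 cM

The two most frequent reciprocal classes, C H l and c h L, are the parental types, so the F1 was C H l / c h L.
The two rarest classes, C h l and c H L, are the double crossovers. Comparing them with the parentals, only the h allele has switched, so h is the middle locus and the order is l – h – c.
Crossovers in the l–h interval produce the single-crossover classes C H L and c h l (82 + 61 = 143) plus the double crossovers (19).
RF(l–h) = (143 + 19) / 1439 = 162/1439 = 0.1126 → 11.3 cM.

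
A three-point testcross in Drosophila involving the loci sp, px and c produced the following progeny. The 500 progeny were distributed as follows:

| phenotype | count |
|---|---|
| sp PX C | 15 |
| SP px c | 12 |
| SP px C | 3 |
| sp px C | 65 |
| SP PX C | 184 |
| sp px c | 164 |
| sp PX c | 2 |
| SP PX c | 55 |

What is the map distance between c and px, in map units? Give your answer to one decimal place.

The two most frequent reciprocal classes, SP PX C and sp px c, are the parental types, so the F1 was SP PX C / sp px c.
The two rarest classes, SP px C and sp PX c, are the double crossovers. Comparing them with the parentals, only the px allele has switched, so px is the middle locus and the order is sp – px – c.
Crossovers in the px–c interval produce the single-crossover classes SP PX c and sp px C (55 + 65 = 120) plus the double crossovers (5).
RF(px–c) = (120 + 5) / 500 = 125/500 = 0.2500 → 25.0 map units.

25.0 map units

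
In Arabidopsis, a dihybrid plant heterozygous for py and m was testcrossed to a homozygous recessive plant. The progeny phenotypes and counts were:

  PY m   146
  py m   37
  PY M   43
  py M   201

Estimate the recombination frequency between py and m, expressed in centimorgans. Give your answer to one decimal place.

The two most frequent classes, PY m (146) and py M (201), are the parental types, so the F1 was PY m / py M.
The recombinant classes are PY M and py m: 43 + 37 = 80.
Recombination frequency = 80/427 = 0.1874 ≈ 18.7%, i.e. 18.7 centimorgans.

18.7 centimorgans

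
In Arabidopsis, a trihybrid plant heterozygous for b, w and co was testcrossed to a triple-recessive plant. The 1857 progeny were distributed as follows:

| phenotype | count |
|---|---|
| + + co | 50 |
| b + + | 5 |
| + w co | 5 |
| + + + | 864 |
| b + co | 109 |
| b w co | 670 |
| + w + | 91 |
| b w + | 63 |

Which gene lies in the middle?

b

The two most frequent reciprocal classes, + + + and b w co, are the parental types, so the F1 was + + + / b w co.
The two rarest classes, b + + and + w co, are the double crossovers. Comparing them with the parentals, only the b allele has switched, so b is the middle locus and the order is w – b – co.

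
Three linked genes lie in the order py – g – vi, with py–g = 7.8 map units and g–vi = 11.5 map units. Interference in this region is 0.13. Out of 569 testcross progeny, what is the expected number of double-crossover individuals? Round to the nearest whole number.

Map distances give recombination frequencies of 0.078 and 0.115 for the two intervals.
With interference 0.13 (so coincidence = 0.87), expected double-crossover frequency = 0.078 × 0.115 × 0.87 = 0.00780.
Expected number = 0.00780 × 569 = 4.44 ≈ 4.

4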